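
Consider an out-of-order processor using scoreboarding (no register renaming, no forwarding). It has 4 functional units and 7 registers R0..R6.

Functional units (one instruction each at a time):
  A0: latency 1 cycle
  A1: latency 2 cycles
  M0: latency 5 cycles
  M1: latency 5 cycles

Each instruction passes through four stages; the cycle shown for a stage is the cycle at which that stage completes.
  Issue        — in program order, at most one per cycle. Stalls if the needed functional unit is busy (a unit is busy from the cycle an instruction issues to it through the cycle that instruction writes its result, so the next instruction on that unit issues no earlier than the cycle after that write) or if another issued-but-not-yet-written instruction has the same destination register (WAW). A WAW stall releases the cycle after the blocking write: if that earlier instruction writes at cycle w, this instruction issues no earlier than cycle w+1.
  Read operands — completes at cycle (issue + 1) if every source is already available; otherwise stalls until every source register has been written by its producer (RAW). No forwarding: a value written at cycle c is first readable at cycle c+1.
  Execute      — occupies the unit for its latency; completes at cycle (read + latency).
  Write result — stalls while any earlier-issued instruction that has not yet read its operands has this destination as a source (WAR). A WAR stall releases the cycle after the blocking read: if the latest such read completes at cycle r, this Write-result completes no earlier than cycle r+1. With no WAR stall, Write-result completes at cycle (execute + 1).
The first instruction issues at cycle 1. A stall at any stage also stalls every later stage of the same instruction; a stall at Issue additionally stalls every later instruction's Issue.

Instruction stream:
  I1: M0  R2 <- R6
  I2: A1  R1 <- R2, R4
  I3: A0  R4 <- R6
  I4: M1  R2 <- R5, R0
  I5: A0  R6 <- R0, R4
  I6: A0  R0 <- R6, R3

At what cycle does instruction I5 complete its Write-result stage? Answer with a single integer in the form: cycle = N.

cycle = 14

t=1  issue I1 (M0)
t=2  I1 read-ops; issue I2 (A1)
t=3  issue I3 (A0)
t=4  I3 read-ops
t=5  I3 finished on A0
t=7  I1 finished on M0
t=8  I1→R2
t=9  I2 read-ops; issue I4 (M1)
t=10  I3→R4; I4 read-ops
t=11  I2 finished on A1; issue I5 (A0)
t=12  I2→R1; I5 read-ops
t=13  I5 finished on A0
t=14  I5→R6
t=15  I4 finished on M1; issue I6 (A0)
t=16  I4→R2; I6 read-ops
t=17  I6 finished on A0
t=18  I6→R0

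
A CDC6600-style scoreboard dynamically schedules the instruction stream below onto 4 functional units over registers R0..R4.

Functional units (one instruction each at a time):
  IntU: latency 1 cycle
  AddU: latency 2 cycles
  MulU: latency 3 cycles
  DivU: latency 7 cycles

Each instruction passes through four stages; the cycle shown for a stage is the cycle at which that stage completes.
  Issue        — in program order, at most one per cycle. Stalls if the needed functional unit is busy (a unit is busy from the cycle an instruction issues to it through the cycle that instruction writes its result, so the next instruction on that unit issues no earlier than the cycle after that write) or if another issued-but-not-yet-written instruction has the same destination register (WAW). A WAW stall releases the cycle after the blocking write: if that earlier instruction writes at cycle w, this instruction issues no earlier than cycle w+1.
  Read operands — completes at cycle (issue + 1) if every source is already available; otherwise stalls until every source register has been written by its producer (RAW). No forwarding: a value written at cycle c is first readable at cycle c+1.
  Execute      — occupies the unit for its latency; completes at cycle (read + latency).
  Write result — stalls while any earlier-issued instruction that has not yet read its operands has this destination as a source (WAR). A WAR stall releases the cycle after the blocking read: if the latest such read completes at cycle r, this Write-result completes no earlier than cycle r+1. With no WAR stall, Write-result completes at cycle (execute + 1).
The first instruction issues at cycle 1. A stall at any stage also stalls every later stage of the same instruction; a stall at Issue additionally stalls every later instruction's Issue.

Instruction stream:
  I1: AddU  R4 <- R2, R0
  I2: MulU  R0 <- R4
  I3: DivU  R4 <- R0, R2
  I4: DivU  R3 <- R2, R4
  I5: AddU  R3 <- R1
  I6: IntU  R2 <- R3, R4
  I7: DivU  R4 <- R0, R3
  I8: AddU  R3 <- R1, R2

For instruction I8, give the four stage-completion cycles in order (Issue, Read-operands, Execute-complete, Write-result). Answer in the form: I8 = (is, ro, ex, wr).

I8 = (35, 38, 40, 41)

  I1 | 1 | 2 | 4 | 5
  I2 | 2 | 6 | 9 | 10   RAW R4: wait I1 write@5
  I3 | 6 | 11 | 18 | 19   WAW R4: wait I1 write@5 · RAW R0: wait I2 write@10
  I4 | 20 | 21 | 28 | 29   struct: DivU busy until I3 writes@19
  I5 | 30 | 31 | 33 | 34   WAW R3: wait I4 write@29
  I6 | 31 | 35 | 36 | 37   RAW R3: wait I5 write@34
  I7 | 32 | 35 | 42 | 43   RAW R3: wait I5 write@34
  I8 | 35 | 38 | 40 | 41   struct: AddU busy until I5 writes@34 · RAW R2: wait I6 write@37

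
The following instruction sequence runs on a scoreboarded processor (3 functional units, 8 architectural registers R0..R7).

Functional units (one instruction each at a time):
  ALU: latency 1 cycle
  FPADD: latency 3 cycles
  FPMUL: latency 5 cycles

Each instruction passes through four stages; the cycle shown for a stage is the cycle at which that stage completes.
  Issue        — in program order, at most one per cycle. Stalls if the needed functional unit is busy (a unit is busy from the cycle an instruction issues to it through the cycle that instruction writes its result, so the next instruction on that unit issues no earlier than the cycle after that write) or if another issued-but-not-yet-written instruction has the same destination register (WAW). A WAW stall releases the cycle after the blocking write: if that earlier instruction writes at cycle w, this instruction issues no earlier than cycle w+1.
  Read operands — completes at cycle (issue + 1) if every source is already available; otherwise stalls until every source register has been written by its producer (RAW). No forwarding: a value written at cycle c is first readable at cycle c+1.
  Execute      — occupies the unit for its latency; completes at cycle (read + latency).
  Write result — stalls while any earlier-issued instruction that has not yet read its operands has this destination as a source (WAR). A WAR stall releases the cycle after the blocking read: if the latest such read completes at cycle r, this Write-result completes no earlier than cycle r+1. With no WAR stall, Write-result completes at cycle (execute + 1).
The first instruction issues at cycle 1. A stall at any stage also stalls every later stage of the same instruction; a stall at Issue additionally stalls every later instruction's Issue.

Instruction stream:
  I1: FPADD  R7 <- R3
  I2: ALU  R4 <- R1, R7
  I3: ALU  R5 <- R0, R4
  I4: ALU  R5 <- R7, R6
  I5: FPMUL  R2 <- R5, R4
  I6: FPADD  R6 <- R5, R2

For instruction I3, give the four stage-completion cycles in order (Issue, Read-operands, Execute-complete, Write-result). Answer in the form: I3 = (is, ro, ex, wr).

[I1] 1/2/5/6
[I2] 2/7/8/9  (RAW R7: wait I1 write@6)
[I3] 10/11/12/13  (struct: ALU busy until I2 writes@9)
[I4] 14/15/16/17  (struct: ALU busy until I3 writes@13)
[I5] 15/18/23/24  (RAW R5: wait I4 write@17)
[I6] 16/25/28/29  (RAW R2: wait I5 write@24)

I3 = (10, 11, 12, 13)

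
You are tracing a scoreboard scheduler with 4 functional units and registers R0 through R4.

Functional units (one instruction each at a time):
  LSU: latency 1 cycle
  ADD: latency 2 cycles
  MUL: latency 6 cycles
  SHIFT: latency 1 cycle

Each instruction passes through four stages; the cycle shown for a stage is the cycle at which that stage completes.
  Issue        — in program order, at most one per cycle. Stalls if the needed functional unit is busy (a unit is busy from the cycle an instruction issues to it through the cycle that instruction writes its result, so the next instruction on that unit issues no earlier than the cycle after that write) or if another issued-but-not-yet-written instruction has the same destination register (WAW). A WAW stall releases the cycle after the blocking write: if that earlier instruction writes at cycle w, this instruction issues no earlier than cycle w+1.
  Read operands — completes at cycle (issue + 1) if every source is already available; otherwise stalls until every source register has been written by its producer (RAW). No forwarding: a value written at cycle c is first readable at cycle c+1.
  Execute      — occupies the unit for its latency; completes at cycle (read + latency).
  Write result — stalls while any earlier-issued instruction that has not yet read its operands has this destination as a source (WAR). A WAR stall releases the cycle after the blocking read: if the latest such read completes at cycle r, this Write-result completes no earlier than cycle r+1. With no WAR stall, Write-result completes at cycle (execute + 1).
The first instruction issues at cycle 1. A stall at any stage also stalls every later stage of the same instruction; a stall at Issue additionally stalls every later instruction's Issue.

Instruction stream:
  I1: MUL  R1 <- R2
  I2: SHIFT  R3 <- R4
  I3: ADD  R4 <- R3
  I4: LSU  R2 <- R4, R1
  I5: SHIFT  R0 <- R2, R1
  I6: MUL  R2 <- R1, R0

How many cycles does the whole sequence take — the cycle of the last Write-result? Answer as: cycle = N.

cycle = 23

I1: IS=1 RO=2 EX=8 WR=9
I2: IS=2 RO=3 EX=4 WR=5
I3: IS=3 RO=6 EX=8 WR=9  [RAW R3: wait I2 write@5]
I4: IS=4 RO=10 EX=11 WR=12  [RAW R4: wait I3 write@9; RAW R1: wait I1 write@9]
I5: IS=6 RO=13 EX=14 WR=15  [struct: SHIFT busy until I2 writes@5; RAW R2: wait I4 write@12]
I6: IS=13 RO=16 EX=22 WR=23  [WAW R2: wait I4 write@12; RAW R0: wait I5 write@15]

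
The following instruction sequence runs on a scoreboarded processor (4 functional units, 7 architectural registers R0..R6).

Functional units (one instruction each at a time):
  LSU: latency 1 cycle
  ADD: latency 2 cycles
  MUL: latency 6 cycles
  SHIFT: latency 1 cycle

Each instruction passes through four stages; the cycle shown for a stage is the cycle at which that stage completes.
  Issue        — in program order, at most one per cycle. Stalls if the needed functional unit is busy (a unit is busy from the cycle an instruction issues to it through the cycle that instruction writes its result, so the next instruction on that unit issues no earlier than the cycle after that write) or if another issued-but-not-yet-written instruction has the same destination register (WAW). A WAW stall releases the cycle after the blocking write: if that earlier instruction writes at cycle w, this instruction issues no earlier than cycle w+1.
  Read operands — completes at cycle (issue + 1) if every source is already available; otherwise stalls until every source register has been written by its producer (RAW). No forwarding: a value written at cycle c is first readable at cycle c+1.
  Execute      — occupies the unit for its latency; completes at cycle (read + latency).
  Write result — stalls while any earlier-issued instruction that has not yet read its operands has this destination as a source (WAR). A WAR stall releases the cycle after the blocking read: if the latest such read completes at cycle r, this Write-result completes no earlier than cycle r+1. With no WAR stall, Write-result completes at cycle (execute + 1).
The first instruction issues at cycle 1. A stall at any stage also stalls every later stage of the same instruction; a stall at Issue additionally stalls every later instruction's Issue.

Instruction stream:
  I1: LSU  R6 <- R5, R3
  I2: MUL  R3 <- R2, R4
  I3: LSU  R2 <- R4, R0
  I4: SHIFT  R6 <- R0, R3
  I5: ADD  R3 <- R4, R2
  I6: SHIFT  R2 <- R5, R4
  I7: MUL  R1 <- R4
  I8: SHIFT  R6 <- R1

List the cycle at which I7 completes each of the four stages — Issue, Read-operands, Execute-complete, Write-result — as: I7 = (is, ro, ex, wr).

I7 = (15, 16, 22, 23)

I1: IS=1 RO=2 EX=3 WR=4
I2: IS=2 RO=3 EX=9 WR=10
I3: IS=5 RO=6 EX=7 WR=8  [struct: LSU busy until I1 writes@4]
I4: IS=6 RO=11 EX=12 WR=13  [RAW R3: wait I2 write@10]
I5: IS=11 RO=12 EX=14 WR=15  [WAW R3: wait I2 write@10]
I6: IS=14 RO=15 EX=16 WR=17  [struct: SHIFT busy until I4 writes@13]
I7: IS=15 RO=16 EX=22 WR=23
I8: IS=18 RO=24 EX=25 WR=26  [struct: SHIFT busy until I6 writes@17; RAW R1: wait I7 write@23]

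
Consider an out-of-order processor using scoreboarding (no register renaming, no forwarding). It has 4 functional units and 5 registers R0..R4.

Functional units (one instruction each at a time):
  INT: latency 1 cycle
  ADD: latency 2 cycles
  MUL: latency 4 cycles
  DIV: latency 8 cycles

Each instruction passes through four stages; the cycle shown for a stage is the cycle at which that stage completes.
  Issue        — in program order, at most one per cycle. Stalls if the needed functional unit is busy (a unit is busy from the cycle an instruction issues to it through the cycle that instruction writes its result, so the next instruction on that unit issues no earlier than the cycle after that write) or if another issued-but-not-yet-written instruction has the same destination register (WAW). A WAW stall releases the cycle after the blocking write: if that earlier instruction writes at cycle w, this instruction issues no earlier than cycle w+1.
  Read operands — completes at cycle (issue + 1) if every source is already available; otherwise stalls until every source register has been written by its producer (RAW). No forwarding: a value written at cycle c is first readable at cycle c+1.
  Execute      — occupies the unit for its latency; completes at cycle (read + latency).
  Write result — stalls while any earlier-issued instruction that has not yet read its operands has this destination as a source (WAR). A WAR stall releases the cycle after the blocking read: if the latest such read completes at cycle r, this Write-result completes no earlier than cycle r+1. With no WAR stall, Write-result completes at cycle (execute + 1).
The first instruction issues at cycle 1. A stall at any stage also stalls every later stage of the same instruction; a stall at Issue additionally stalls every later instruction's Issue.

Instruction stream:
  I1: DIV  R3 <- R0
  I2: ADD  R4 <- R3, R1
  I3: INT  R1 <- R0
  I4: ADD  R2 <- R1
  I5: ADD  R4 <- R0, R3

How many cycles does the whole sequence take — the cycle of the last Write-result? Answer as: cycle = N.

  I1 | 1 | 2 | 10 | 11
  I2 | 2 | 12 | 14 | 15   RAW R3: wait I1 write@11
  I3 | 3 | 4 | 5 | 13   WAR R1: wait I2 read@12
  I4 | 16 | 17 | 19 | 20   struct: ADD busy until I2 writes@15
  I5 | 21 | 22 | 24 | 25   struct: ADD busy until I4 writes@20

cycle = 25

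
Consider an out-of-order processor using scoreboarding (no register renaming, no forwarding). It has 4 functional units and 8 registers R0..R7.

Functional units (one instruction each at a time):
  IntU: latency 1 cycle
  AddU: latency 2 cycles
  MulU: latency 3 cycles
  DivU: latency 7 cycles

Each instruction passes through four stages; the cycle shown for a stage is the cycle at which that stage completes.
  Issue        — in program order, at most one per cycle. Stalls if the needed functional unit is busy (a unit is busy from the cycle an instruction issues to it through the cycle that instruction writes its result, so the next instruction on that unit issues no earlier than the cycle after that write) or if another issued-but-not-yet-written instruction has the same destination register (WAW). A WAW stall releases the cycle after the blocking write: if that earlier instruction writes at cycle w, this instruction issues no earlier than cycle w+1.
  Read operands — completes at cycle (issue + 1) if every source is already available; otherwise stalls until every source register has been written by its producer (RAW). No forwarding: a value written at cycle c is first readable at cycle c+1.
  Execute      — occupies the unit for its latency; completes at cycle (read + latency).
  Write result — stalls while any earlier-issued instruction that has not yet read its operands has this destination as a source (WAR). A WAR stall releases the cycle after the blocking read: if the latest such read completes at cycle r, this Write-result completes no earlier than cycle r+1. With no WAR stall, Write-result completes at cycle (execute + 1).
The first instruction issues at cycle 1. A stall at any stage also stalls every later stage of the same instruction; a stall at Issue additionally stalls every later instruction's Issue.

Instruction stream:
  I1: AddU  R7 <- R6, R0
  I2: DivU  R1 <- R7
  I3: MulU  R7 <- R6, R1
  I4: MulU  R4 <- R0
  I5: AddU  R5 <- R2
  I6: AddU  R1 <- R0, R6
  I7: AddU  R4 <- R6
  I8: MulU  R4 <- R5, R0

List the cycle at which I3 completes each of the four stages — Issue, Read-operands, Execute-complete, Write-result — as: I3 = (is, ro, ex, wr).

I3 = (6, 15, 18, 19)

c1: I1 issues→AddU
c2: I1 reads | I2 issues→DivU
c4: I1 exec-done
c5: I1 writes R7
c6: I2 reads | I3 issues→MulU
c13: I2 exec-done
c14: I2 writes R1
c15: I3 reads
c18: I3 exec-done
c19: I3 writes R7
c20: I4 issues→MulU
c21: I4 reads | I5 issues→AddU
c22: I5 reads
c24: I4 exec-done | I5 exec-done
c25: I4 writes R4 | I5 writes R5
c26: I6 issues→AddU
c27: I6 reads
c29: I6 exec-done
c30: I6 writes R1
c31: I7 issues→AddU
c32: I7 reads
c34: I7 exec-done
c35: I7 writes R4
c36: I8 issues→MulU
c37: I8 reads
c40: I8 exec-done
c41: I8 writes R4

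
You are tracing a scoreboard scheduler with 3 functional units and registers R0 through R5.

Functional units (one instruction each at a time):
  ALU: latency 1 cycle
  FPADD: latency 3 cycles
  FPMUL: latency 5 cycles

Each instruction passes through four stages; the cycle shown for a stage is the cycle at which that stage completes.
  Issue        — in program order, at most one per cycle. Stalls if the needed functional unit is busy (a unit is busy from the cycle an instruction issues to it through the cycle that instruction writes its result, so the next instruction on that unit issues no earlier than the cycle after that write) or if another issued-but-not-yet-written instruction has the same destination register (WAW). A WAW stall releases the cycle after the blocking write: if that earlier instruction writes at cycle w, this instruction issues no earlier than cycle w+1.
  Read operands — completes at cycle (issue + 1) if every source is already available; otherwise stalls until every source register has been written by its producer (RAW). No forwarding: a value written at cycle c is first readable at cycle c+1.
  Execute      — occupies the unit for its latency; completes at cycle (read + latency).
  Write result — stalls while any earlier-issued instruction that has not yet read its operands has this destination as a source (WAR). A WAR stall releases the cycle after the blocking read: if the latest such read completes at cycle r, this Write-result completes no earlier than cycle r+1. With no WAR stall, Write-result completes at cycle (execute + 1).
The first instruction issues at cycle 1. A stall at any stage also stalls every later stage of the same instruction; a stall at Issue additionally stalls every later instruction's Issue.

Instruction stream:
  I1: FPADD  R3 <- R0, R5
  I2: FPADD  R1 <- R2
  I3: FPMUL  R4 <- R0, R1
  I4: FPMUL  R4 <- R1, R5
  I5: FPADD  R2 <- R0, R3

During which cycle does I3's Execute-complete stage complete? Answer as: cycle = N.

cycle = 18

  I1 | 1 | 2 | 5 | 6
  I2 | 7 | 8 | 11 | 12   struct: FPADD busy until I1 writes@6
  I3 | 8 | 13 | 18 | 19   RAW R1: wait I2 write@12
  I4 | 20 | 21 | 26 | 27   struct: FPMUL busy until I3 writes@19
  I5 | 21 | 22 | 25 | 26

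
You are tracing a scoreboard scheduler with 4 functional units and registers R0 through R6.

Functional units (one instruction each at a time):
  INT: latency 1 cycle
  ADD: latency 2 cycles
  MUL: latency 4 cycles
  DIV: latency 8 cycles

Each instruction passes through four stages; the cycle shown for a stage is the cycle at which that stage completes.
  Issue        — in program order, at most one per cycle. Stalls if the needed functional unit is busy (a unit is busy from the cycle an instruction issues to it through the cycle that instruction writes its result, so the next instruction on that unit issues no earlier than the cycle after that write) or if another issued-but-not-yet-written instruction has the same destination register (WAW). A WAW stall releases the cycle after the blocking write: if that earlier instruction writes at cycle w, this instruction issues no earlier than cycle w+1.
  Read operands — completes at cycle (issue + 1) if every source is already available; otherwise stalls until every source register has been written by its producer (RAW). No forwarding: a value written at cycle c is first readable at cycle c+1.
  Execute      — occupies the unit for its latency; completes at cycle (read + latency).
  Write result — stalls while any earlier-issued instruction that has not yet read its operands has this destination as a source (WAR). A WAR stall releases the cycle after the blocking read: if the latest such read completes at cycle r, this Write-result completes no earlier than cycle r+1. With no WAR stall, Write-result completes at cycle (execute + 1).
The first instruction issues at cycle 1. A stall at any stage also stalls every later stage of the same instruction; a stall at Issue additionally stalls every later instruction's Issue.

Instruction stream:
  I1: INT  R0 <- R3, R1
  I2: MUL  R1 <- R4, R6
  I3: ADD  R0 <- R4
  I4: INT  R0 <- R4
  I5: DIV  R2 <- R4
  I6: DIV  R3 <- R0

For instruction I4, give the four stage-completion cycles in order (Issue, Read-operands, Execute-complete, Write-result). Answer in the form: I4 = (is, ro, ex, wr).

I4 = (10, 11, 12, 13)

I1 -> (1, 2, 3, 4)
I2 -> (2, 3, 7, 8)
I3 -> (5, 6, 8, 9)  // WAW R0: wait I1 write@4
I4 -> (10, 11, 12, 13)  // WAW R0: wait I3 write@9
I5 -> (11, 12, 20, 21)
I6 -> (22, 23, 31, 32)  // struct: DIV busy until I5 writes@21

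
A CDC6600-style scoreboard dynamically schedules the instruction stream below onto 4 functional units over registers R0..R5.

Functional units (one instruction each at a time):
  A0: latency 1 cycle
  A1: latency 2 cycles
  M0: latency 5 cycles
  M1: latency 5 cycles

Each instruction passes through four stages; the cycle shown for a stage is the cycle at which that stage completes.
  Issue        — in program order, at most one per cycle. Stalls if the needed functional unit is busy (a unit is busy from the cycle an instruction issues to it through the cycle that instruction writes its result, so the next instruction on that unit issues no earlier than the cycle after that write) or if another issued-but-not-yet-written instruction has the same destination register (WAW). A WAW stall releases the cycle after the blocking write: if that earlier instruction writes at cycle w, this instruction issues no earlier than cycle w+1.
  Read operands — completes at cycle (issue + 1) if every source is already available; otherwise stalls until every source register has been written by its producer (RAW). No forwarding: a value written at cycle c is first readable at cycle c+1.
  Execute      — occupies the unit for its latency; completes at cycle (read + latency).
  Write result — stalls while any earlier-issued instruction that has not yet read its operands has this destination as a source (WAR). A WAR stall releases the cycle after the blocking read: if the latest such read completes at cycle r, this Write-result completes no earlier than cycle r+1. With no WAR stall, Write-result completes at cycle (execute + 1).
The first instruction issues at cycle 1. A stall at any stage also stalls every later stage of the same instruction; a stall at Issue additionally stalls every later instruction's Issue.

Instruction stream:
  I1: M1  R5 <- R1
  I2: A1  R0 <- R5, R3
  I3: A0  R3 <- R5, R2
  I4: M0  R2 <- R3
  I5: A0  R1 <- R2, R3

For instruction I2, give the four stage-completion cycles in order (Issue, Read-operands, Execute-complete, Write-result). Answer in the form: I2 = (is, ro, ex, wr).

1) issue 1, read 2, done 7, write 8
2) issue 2, read 9, done 11, write 12  <RAW R5: wait I1 write@8>
3) issue 3, read 9, done 10, write 11  <RAW R5: wait I1 write@8>
4) issue 4, read 12, done 17, write 18  <RAW R3: wait I3 write@11>
5) issue 12, read 19, done 20, write 21  <struct: A0 busy until I3 writes@11 / RAW R2: wait I4 write@18>

I2 = (2, 9, 11, 12)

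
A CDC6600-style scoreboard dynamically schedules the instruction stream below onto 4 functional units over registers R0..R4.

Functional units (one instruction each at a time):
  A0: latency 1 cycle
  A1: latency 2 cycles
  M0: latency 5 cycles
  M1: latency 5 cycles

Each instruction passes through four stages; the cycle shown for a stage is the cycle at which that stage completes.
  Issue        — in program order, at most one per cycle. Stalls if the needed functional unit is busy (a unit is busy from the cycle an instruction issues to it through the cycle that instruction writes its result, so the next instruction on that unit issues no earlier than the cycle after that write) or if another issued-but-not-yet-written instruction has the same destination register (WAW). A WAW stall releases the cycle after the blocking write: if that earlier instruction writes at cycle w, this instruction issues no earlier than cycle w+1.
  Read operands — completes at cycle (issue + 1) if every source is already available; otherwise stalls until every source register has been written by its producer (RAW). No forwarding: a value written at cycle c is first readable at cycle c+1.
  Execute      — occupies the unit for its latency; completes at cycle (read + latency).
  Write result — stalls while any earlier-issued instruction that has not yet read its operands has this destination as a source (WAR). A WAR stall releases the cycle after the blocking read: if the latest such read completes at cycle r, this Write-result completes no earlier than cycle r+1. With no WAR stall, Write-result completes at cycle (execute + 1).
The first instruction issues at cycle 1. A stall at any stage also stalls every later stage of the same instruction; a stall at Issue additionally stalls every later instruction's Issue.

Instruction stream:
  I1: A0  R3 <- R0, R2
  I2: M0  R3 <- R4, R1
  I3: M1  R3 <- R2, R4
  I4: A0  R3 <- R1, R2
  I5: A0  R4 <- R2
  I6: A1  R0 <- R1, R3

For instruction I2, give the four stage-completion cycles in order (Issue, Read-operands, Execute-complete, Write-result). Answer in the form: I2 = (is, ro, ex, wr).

I2 = (5, 6, 11, 12)

I1: IS=1 RO=2 EX=3 WR=4
I2: IS=5 RO=6 EX=11 WR=12  [WAW R3: wait I1 write@4]
I3: IS=13 RO=14 EX=19 WR=20  [WAW R3: wait I2 write@12]
I4: IS=21 RO=22 EX=23 WR=24  [WAW R3: wait I3 write@20]
I5: IS=25 RO=26 EX=27 WR=28  [struct: A0 busy until I4 writes@24]
I6: IS=26 RO=27 EX=29 WR=30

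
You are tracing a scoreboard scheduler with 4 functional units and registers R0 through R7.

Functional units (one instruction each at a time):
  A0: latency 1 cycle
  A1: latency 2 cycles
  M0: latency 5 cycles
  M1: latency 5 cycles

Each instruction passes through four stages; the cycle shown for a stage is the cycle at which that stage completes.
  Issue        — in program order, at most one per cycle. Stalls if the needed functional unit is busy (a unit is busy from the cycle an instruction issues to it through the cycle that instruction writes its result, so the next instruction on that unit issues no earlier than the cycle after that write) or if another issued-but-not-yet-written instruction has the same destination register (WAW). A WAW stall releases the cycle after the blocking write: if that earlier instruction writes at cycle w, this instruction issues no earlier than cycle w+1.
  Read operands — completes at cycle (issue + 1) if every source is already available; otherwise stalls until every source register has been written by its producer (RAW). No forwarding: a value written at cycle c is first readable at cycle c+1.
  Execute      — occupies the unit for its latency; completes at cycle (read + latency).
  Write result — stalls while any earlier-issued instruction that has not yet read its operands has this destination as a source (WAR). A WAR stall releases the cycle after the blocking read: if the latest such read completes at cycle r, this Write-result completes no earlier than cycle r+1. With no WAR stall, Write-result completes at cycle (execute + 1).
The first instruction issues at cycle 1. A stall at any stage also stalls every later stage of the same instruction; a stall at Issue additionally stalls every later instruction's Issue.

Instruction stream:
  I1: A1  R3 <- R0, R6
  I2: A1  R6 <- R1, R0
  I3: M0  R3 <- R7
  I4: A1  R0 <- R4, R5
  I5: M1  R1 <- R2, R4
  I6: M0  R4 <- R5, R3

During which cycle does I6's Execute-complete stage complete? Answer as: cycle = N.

cycle = 21

I1 -> (1, 2, 4, 5)
I2 -> (6, 7, 9, 10)  // struct: A1 busy until I1 writes@5
I3 -> (7, 8, 13, 14)
I4 -> (11, 12, 14, 15)  // struct: A1 busy until I2 writes@10
I5 -> (12, 13, 18, 19)
I6 -> (15, 16, 21, 22)  // struct: M0 busy until I3 writes@14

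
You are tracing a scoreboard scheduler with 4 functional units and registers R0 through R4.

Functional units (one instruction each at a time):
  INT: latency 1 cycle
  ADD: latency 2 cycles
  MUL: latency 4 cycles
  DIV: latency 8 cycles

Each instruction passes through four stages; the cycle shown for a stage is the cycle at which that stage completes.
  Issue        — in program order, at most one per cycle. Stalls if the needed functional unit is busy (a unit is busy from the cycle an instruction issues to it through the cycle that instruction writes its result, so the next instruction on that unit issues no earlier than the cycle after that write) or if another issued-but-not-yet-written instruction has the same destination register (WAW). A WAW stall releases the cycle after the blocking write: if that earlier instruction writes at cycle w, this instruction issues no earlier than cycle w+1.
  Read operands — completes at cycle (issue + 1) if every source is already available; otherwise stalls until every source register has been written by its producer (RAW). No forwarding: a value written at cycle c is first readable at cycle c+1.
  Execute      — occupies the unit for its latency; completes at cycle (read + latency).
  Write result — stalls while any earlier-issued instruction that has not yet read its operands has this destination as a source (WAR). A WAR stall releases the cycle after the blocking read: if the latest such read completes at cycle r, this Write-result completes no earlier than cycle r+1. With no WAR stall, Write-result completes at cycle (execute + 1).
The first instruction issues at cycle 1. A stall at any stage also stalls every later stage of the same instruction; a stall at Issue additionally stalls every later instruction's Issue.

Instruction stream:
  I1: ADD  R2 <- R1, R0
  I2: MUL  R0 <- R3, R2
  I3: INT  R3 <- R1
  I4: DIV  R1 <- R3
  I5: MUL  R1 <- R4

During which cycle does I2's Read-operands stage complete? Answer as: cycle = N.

cycle = 6

cycle 1: I1→ADD
cycle 2: I1 RO, I2→MUL
cycle 3: I3→INT
cycle 4: I1 EX, I3 RO, I4→DIV
cycle 5: I1 WR R2, I3 EX
cycle 6: I2 RO
cycle 7: I3 WR R3
cycle 8: I4 RO
cycle 10: I2 EX
cycle 11: I2 WR R0
cycle 16: I4 EX
cycle 17: I4 WR R1
cycle 18: I5→MUL
cycle 19: I5 RO
cycle 23: I5 EX
cycle 24: I5 WR R1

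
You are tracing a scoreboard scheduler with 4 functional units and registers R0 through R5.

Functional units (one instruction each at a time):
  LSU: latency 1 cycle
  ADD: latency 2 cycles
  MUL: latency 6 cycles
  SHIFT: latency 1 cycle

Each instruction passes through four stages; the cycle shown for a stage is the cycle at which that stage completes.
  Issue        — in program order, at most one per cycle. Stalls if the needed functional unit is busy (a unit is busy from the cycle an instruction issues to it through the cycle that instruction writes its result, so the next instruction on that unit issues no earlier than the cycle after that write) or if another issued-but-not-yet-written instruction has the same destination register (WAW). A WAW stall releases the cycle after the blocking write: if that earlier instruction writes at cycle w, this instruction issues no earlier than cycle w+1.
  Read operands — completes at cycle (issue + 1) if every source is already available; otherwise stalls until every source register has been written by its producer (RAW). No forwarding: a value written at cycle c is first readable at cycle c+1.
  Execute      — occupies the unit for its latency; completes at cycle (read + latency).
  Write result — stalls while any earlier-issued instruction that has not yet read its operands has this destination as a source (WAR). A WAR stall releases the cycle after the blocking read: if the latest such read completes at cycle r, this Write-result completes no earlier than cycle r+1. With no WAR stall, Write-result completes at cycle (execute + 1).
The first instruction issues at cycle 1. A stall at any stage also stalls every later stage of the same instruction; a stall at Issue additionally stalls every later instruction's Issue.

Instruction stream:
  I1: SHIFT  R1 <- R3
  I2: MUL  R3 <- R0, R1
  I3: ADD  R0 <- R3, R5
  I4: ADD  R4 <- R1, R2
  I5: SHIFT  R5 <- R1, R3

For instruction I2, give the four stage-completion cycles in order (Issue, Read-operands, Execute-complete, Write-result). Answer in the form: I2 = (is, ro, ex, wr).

I1  is:1  ro:2  ex:3  wr:4
I2  is:2  ro:5  ex:11  wr:12  — RAW R1: wait I1 write@4
I3  is:3  ro:13  ex:15  wr:16  — RAW R3: wait I2 write@12
I4  is:17  ro:18  ex:20  wr:21  — struct: ADD busy until I3 writes@16
I5  is:18  ro:19  ex:20  wr:21

I2 = (2, 5, 11, 12)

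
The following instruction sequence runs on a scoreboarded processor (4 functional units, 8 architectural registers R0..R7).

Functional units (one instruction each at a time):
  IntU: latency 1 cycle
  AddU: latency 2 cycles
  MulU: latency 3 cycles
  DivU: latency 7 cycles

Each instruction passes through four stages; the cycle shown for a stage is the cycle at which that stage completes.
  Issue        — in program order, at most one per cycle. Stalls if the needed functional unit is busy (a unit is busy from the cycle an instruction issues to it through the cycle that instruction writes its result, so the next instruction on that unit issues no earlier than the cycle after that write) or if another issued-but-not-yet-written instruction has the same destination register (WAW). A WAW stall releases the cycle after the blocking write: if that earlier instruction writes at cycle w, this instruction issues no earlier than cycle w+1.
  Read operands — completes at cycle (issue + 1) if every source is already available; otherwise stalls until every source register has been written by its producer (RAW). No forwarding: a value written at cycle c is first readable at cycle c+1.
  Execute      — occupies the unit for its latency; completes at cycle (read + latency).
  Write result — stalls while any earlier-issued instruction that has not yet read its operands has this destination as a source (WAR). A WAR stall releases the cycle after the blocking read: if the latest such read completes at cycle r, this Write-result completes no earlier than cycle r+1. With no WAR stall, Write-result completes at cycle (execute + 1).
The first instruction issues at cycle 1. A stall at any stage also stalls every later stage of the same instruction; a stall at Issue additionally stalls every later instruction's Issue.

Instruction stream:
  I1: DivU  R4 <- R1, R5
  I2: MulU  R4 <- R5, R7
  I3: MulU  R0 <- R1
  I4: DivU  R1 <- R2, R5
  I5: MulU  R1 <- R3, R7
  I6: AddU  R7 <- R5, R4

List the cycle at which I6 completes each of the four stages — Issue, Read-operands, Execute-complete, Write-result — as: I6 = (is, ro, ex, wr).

t=1  I1 dispatched to DivU
t=2  I1 operands ready
t=9  I1 complete
t=10  R4←I1
t=11  I2 dispatched to MulU
t=12  I2 operands ready
t=15  I2 complete
t=16  R4←I2
t=17  I3 dispatched to MulU
t=18  I3 operands ready | I4 dispatched to DivU
t=19  I4 operands ready
t=21  I3 complete
t=22  R0←I3
t=26  I4 complete
t=27  R1←I4
t=28  I5 dispatched to MulU
t=29  I5 operands ready | I6 dispatched to AddU
t=30  I6 operands ready
t=32  I5 complete | I6 complete
t=33  R1←I5 | R7←I6

I6 = (29, 30, 32, 33)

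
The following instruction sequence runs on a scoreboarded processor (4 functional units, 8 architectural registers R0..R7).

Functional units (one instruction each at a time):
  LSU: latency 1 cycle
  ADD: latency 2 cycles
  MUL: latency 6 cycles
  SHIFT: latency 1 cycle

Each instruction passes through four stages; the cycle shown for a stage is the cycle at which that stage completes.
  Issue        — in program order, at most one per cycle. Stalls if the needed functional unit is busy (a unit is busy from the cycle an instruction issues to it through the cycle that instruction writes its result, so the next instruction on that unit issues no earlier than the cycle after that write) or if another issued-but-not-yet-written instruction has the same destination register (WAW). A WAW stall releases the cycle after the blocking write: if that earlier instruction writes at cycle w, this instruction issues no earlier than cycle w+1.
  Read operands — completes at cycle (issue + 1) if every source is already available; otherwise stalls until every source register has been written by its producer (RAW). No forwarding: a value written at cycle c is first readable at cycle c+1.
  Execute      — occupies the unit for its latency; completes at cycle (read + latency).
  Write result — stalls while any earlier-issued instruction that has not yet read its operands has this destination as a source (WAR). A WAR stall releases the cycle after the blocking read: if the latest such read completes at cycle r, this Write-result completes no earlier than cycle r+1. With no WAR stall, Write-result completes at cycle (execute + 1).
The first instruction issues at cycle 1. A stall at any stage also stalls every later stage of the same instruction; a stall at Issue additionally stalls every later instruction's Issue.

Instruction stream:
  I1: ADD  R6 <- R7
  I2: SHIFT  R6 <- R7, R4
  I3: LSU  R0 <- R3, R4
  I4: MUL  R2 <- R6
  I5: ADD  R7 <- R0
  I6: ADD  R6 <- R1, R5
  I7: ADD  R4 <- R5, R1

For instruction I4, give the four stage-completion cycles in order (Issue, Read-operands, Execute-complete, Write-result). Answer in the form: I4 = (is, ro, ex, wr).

I4 = (8, 10, 16, 17)

1) issue 1, read 2, done 4, write 5
2) issue 6, read 7, done 8, write 9  <WAW R6: wait I1 write@5>
3) issue 7, read 8, done 9, write 10
4) issue 8, read 10, done 16, write 17  <RAW R6: wait I2 write@9>
5) issue 9, read 11, done 13, write 14  <RAW R0: wait I3 write@10>
6) issue 15, read 16, done 18, write 19  <struct: ADD busy until I5 writes@14>
7) issue 20, read 21, done 23, write 24  <struct: ADD busy until I6 writes@19>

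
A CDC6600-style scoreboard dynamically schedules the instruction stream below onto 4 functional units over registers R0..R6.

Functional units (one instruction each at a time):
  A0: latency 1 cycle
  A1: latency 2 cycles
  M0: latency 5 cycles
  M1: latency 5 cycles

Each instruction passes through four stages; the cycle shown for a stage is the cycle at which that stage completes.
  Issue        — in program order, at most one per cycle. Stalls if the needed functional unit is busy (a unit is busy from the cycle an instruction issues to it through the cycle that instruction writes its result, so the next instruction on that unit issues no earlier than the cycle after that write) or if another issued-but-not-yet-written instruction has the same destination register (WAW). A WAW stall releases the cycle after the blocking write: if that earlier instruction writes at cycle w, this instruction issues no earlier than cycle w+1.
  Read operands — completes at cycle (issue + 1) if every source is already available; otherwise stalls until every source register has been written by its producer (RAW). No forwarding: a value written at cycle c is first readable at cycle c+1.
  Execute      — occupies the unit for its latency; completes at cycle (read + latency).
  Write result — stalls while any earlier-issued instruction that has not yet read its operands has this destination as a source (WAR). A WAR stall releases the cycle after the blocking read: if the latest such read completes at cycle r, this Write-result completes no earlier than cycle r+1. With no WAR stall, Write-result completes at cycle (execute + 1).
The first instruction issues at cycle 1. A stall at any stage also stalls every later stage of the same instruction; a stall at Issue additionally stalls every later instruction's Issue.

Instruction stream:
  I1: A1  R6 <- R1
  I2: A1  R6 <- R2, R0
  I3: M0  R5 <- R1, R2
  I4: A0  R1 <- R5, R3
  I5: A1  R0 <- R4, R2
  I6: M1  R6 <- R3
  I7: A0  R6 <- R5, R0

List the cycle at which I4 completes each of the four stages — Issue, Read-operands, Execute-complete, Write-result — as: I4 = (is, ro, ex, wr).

I4 = (8, 15, 16, 17)

t=1  I1 issues→A1
t=2  I1 reads
t=4  I1 exec-done
t=5  I1 writes R6
t=6  I2 issues→A1
t=7  I2 reads | I3 issues→M0
t=8  I3 reads | I4 issues→A0
t=9  I2 exec-done
t=10  I2 writes R6
t=11  I5 issues→A1
t=12  I5 reads | I6 issues→M1
t=13  I3 exec-done | I6 reads
t=14  I3 writes R5 | I5 exec-done
t=15  I4 reads | I5 writes R0
t=16  I4 exec-done
t=17  I4 writes R1
t=18  I6 exec-done
t=19  I6 writes R6
t=20  I7 issues→A0
t=21  I7 reads
t=22  I7 exec-done
t=23  I7 writes R6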